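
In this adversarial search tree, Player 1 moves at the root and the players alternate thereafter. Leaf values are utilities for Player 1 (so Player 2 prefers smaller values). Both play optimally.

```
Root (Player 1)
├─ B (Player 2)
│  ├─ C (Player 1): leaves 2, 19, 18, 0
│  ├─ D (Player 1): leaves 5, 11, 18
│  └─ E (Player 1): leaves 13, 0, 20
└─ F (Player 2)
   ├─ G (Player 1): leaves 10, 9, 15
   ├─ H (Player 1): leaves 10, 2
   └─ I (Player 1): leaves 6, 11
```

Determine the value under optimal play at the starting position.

C (Player 1): max(2, 19, 18, 0) = 19
D (Player 1): max(5, 11, 18) = 18
E (Player 1): max(13, 0, 20) = 20
B (Player 2): min(19, 18, 20) = 18
G (Player 1): max(10, 9, 15) = 15
H (Player 1): max(10, 2) = 10
I (Player 1): max(6, 11) = 11
F (Player 2): min(15, 10, 11) = 10
Root (Player 1): max(18, 10) = 18

18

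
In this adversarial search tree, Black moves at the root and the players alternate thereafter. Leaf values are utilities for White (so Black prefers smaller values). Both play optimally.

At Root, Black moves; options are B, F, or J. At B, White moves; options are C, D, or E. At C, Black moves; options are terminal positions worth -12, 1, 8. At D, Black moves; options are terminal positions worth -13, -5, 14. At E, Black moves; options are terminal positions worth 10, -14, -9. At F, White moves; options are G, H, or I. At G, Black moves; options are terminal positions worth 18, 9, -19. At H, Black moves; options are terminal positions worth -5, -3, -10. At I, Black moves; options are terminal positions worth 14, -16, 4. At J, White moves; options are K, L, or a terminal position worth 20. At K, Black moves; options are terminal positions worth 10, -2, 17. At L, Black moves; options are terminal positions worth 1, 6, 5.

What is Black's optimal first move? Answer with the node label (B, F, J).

C (Black): min(-12, 1, 8) = -12
D (Black): min(-13, -5, 14) = -13
E (Black): min(10, -14, -9) = -14
B (White): max(-12, -13, -14) = -12
G (Black): min(18, 9, -19) = -19
H (Black): min(-5, -3, -10) = -10
I (Black): min(14, -16, 4) = -16
F (White): max(-19, -10, -16) = -10
K (Black): min(10, -2, 17) = -2
L (Black): min(1, 6, 5) = 1
J (White): max(-2, 1, 20) = 20
Root (Black): min(-12, -10, 20) = -12
Black picks the child with the lowest value: B (value -12).

B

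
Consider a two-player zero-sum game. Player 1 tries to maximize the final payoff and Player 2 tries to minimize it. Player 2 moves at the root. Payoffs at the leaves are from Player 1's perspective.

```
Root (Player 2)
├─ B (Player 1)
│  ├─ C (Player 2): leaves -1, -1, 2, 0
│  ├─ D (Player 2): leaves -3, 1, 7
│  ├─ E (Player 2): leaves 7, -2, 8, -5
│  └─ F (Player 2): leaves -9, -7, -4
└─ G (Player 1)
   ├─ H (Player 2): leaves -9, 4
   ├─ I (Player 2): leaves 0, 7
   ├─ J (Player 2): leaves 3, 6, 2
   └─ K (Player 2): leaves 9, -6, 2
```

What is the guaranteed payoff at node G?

H: min(-9, 4) = -9
I: min(0, 7) = 0
J: min(3, 6, 2) = 2
K: min(9, -6, 2) = -6
G: max(-9, 0, 2, -6) = 2

2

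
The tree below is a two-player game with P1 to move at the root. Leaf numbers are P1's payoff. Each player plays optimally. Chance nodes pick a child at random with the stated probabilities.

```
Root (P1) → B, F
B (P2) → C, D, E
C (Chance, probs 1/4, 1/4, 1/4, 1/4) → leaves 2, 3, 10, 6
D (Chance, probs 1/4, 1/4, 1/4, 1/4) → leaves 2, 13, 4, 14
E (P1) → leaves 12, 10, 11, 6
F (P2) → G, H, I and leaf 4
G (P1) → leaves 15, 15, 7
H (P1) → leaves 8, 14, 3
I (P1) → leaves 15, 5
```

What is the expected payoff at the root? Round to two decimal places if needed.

5.25

C (Chance): 1/4·2 + 1/4·3 + 1/4·10 + 1/4·6 = 5.25
D (Chance): 1/4·2 + 1/4·13 + 1/4·4 + 1/4·14 = 8.25
E (P1): max(12, 10, 11, 6) = 12
B (P2): min(5.25, 8.25, 12) = 5.25
G (P1): max(15, 15, 7) = 15
H (P1): max(8, 14, 3) = 14
I (P1): max(15, 5) = 15
F (P2): min(15, 14, 15, 4) = 4
Root (P1): max(5.25, 4) = 5.25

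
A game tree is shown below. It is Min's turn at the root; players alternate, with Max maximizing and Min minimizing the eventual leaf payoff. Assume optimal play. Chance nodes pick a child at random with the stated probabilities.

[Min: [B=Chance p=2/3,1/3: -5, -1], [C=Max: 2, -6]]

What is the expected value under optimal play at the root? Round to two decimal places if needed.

B (Chance): 2/3·-5 + 1/3·-1 = -3.67
C (Max): max(2, -6) = 2
Root (Min): min(-3.67, 2) = -3.67

-3.67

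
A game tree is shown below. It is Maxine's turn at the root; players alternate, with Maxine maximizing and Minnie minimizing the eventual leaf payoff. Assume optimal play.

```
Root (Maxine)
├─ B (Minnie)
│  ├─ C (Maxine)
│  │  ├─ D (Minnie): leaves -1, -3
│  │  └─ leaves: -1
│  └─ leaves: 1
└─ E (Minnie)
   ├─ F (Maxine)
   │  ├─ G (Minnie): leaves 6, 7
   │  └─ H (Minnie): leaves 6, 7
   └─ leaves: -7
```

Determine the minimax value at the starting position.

-1

D (Minnie): min(-1, -3) = -3
C (Maxine): max(-3, -1) = -1
B (Minnie): min(-1, 1) = -1
G (Minnie): min(6, 7) = 6
H (Minnie): min(6, 7) = 6
F (Maxine): max(6, 6) = 6
E (Minnie): min(6, -7) = -7
Root (Maxine): max(-1, -7) = -1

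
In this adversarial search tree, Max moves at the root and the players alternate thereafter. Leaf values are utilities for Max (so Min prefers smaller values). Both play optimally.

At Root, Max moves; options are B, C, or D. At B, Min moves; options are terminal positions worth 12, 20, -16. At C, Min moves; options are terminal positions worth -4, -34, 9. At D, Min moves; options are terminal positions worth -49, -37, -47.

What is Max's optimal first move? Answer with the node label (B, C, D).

B (Min): min(12, 20, -16) = -16
C (Min): min(-4, -34, 9) = -34
D (Min): min(-49, -37, -47) = -49
Root (Max): max(-16, -34, -49) = -16
Max picks the child with the highest value: B (value -16).

B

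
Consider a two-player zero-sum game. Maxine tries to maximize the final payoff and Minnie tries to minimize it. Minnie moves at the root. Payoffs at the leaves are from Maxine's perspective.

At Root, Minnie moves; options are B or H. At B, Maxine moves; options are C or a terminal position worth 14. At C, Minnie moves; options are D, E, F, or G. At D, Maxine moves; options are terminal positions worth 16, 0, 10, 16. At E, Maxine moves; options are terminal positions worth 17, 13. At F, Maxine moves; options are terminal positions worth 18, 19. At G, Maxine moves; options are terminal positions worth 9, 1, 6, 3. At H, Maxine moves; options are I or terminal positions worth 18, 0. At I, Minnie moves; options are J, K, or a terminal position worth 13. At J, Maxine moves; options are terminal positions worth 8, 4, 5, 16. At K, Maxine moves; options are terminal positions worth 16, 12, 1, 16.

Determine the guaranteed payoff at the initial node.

D (Maxine): max(16, 0, 10, 16) = 16
E (Maxine): max(17, 13) = 17
F (Maxine): max(18, 19) = 19
G (Maxine): max(9, 1, 6, 3) = 9
C (Minnie): min(16, 17, 19, 9) = 9
B (Maxine): max(9, 14) = 14
J (Maxine): max(8, 4, 5, 16) = 16
K (Maxine): max(16, 12, 1, 16) = 16
I (Minnie): min(16, 16, 13) = 13
H (Maxine): max(13, 18, 0) = 18
Root (Minnie): min(14, 18) = 14

14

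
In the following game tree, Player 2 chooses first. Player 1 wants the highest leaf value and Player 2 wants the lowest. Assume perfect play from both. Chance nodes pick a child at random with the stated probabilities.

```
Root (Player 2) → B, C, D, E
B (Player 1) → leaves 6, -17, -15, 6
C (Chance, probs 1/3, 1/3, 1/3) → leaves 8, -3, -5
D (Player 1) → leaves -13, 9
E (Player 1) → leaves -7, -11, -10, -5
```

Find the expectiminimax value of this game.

-5

B (Player 1): max(6, -17, -15, 6) = 6
C (Chance): 1/3·8 + 1/3·-3 + 1/3·-5 = 0
D (Player 1): max(-13, 9) = 9
E (Player 1): max(-7, -11, -10, -5) = -5
Root (Player 2): min(6, 0, 9, -5) = -5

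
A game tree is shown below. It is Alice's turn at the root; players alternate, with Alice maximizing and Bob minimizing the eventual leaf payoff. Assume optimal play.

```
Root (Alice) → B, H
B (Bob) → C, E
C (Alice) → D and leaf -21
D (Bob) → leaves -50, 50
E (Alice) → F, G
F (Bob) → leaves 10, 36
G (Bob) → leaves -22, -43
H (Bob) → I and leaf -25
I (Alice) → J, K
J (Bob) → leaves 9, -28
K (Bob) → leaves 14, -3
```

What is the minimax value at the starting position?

D (Bob): min(-50, 50) = -50
C (Alice): max(-50, -21) = -21
F (Bob): min(10, 36) = 10
G (Bob): min(-22, -43) = -43
E (Alice): max(10, -43) = 10
B (Bob): min(-21, 10) = -21
J (Bob): min(9, -28) = -28
K (Bob): min(14, -3) = -3
I (Alice): max(-28, -3) = -3
H (Bob): min(-3, -25) = -25
Root (Alice): max(-21, -25) = -21

-21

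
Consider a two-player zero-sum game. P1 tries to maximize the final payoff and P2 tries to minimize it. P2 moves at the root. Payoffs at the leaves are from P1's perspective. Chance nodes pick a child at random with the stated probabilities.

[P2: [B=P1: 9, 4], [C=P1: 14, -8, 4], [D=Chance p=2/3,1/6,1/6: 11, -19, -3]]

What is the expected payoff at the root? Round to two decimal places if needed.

3.67

B (P1): max(9, 4) = 9
C (P1): max(14, -8, 4) = 14
D (Chance): 2/3·11 + 1/6·-19 + 1/6·-3 = 3.67
Root (P2): min(9, 14, 3.67) = 3.67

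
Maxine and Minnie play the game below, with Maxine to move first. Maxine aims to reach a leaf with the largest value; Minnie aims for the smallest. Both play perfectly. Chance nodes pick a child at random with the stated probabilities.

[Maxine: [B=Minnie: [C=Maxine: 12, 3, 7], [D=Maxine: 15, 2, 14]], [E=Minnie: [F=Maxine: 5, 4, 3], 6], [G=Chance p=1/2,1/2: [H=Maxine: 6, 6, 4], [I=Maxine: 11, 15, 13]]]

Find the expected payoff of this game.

12

C (Maxine): max(12, 3, 7) = 12
D (Maxine): max(15, 2, 14) = 15
B (Minnie): min(12, 15) = 12
F (Maxine): max(5, 4, 3) = 5
E (Minnie): min(5, 6) = 5
H (Maxine): max(6, 6, 4) = 6
I (Maxine): max(11, 15, 13) = 15
G (Chance): 1/2·6 + 1/2·15 = 10.5
Root (Maxine): max(12, 5, 10.5) = 12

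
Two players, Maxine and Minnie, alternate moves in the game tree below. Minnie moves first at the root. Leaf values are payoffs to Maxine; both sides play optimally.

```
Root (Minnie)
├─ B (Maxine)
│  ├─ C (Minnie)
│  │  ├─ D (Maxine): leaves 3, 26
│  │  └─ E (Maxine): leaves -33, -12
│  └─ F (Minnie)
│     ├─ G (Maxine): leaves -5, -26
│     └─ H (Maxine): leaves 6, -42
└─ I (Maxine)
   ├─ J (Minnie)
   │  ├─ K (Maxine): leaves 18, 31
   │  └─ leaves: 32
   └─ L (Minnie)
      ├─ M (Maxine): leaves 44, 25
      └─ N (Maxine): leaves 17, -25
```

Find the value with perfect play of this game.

D (Maxine): max(3, 26) = 26
E (Maxine): max(-33, -12) = -12
C (Minnie): min(26, -12) = -12
G (Maxine): max(-5, -26) = -5
H (Maxine): max(6, -42) = 6
F (Minnie): min(-5, 6) = -5
B (Maxine): max(-12, -5) = -5
K (Maxine): max(18, 31) = 31
J (Minnie): min(31, 32) = 31
M (Maxine): max(44, 25) = 44
N (Maxine): max(17, -25) = 17
L (Minnie): min(44, 17) = 17
I (Maxine): max(31, 17) = 31
Root (Minnie): min(-5, 31) = -5

-5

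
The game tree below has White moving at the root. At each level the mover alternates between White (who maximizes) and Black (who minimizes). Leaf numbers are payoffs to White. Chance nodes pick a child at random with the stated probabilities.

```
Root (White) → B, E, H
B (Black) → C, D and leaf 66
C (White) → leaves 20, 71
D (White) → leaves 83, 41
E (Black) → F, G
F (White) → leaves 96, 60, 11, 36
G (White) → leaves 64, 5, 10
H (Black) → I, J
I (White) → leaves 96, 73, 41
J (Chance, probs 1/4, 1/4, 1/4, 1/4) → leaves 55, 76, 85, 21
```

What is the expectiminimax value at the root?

66

C (White): max(20, 71) = 71
D (White): max(83, 41) = 83
B (Black): min(71, 83, 66) = 66
F (White): max(96, 60, 11, 36) = 96
G (White): max(64, 5, 10) = 64
E (Black): min(96, 64) = 64
I (White): max(96, 73, 41) = 96
J (Chance): 1/4·55 + 1/4·76 + 1/4·85 + 1/4·21 = 59.25
H (Black): min(96, 59.25) = 59.25
Root (White): max(66, 64, 59.25) = 66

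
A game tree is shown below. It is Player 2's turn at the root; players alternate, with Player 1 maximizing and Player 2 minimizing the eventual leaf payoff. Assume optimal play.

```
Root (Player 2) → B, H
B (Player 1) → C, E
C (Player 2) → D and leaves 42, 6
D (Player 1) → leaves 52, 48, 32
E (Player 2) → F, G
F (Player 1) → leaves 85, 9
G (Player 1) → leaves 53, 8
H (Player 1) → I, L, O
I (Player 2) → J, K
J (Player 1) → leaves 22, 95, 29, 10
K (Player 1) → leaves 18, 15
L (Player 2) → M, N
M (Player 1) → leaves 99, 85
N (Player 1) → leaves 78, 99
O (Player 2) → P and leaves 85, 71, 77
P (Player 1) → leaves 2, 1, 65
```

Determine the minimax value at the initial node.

53

D (Player 1): max(52, 48, 32) = 52
C (Player 2): min(52, 42, 6) = 6
F (Player 1): max(85, 9) = 85
G (Player 1): max(53, 8) = 53
E (Player 2): min(85, 53) = 53
B (Player 1): max(6, 53) = 53
J (Player 1): max(22, 95, 29, 10) = 95
K (Player 1): max(18, 15) = 18
I (Player 2): min(95, 18) = 18
M (Player 1): max(99, 85) = 99
N (Player 1): max(78, 99) = 99
L (Player 2): min(99, 99) = 99
P (Player 1): max(2, 1, 65) = 65
O (Player 2): min(65, 85, 71, 77) = 65
H (Player 1): max(18, 99, 65) = 99
Root (Player 2): min(53, 99) = 53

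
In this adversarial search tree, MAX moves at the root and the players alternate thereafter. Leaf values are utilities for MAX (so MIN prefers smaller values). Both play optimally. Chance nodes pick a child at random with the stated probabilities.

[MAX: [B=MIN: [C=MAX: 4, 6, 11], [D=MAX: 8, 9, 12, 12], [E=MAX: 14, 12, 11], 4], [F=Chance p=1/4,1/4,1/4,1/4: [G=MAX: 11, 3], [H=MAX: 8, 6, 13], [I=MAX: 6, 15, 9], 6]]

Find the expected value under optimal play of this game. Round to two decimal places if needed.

11.25

C (MAX): max(4, 6, 11) = 11
D (MAX): max(8, 9, 12, 12) = 12
E (MAX): max(14, 12, 11) = 14
B (MIN): min(11, 12, 14, 4) = 4
G (MAX): max(11, 3) = 11
H (MAX): max(8, 6, 13) = 13
I (MAX): max(6, 15, 9) = 15
F (Chance): 1/4·11 + 1/4·13 + 1/4·15 + 1/4·6 = 11.25
Root (MAX): max(4, 11.25) = 11.25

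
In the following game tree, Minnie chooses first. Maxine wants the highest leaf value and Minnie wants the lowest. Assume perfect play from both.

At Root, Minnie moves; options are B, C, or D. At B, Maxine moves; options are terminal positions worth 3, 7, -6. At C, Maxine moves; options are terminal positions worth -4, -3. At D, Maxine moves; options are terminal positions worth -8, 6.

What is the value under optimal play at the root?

-3

B (Maxine): max(3, 7, -6) = 7
C (Maxine): max(-4, -3) = -3
D (Maxine): max(-8, 6) = 6
Root (Minnie): min(7, -3, 6) = -3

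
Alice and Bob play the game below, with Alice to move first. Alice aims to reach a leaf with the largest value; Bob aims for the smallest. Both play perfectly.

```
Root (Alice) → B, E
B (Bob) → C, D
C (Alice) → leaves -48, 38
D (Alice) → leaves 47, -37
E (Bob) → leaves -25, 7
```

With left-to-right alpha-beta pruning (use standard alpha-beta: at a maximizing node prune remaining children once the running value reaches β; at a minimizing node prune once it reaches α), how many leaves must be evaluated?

C [α=-∞,β=+∞]: v=38
D [α=-∞,β=38]: v=47 after child 1 ≥ β → β-cutoff, skip 1
B [α=-∞,β=+∞]: v=38
E [α=38,β=+∞]: v=-25 after child 1 ≤ α → α-cutoff, skip 1
Root [α=-∞,β=+∞]: v=38
Leaves evaluated: 4 of 6.

4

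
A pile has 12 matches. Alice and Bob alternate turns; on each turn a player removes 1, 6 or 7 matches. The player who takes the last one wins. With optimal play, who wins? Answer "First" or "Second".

W/L table (W = player to move can force a win):
i:   0  1  2  3  4  5  6  7  8  9 10 11 12
     L  W  L  W  L  W  W  W  W  W  W  W  L
Position 12 is L, so the second player wins.

Second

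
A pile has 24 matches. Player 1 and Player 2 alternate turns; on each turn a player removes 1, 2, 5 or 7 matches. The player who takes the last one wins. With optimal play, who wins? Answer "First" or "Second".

Second

Mark each pile size as W (mover wins) or L (mover loses):
i:   0  1  2  3  4  5  6  7  8  9 10 11 12 13 14 15 16 17 18 19 20 21 22 23 24
     L  W  W  L  W  W  L  W  W  L  W  W  L  W  W  L  W  W  L  W  W  L  W  W  L
Position 24 is L, so the second player wins.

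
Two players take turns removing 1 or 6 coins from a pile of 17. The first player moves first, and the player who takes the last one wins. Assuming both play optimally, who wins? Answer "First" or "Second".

First

Compute winning (W) and losing (L) positions by backward induction:
i:   0  1  2  3  4  5  6  7  8  9 10 11 12 13 14 15 16 17
     L  W  L  W  L  W  W  L  W  L  W  L  W  W  L  W  L  W
Position 17 is W, so the first player wins.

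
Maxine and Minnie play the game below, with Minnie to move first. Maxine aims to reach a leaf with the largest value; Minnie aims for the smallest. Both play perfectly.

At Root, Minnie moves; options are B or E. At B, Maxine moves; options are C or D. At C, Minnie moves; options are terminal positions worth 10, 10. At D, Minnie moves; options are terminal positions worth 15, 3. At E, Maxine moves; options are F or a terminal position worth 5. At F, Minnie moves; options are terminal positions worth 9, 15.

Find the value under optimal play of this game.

9

C (Minnie): min(10, 10) = 10
D (Minnie): min(15, 3) = 3
B (Maxine): max(10, 3) = 10
F (Minnie): min(9, 15) = 9
E (Maxine): max(9, 5) = 9
Root (Minnie): min(10, 9) = 9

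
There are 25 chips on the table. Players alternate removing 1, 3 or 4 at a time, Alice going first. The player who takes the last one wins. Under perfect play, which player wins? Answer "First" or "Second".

First

Positions where the player to move wins (W) vs loses (L):
i:   0  1  2  3  4  5  6  7  8  9 10 11 12 13 14 15 16 17 18 19 20 21 22 23 24 25
     L  W  L  W  W  W  W  L  W  L  W  W  W  W  L  W  L  W  W  W  W  L  W  L  W  W
Position 25 is W, so the first player wins.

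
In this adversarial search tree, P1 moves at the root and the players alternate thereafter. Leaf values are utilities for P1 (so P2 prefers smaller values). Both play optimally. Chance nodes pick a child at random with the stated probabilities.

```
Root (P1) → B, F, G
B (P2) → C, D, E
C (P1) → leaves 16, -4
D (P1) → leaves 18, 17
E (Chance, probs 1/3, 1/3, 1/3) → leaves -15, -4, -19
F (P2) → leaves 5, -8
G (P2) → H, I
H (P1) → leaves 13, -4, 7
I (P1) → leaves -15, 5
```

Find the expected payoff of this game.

C (P1): max(16, -4) = 16
D (P1): max(18, 17) = 18
E (Chance): 1/3·-15 + 1/3·-4 + 1/3·-19 = -12.67
B (P2): min(16, 18, -12.67) = -12.67
F (P2): min(5, -8) = -8
H (P1): max(13, -4, 7) = 13
I (P1): max(-15, 5) = 5
G (P2): min(13, 5) = 5
Root (P1): max(-12.67, -8, 5) = 5

5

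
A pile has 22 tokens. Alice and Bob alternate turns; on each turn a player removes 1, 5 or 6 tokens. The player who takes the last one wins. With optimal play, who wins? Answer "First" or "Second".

Positions where the player to move wins (W) vs loses (L):
i:   0  1  2  3  4  5  6  7  8  9 10 11 12 13 14 15 16 17 18 19 20 21 22
     L  W  L  W  L  W  W  W  W  W  W  L  W  L  W  L  W  W  W  W  W  W  L
Position 22 is L, so the second player wins.

Second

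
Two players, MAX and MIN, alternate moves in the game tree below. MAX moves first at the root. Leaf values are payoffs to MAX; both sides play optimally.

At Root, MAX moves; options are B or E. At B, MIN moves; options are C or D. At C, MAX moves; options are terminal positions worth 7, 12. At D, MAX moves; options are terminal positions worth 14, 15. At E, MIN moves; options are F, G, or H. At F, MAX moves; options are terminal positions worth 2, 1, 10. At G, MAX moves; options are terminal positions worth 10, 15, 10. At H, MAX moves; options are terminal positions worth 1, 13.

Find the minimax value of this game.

12

C (MAX): max(7, 12) = 12
D (MAX): max(14, 15) = 15
B (MIN): min(12, 15) = 12
F (MAX): max(2, 1, 10) = 10
G (MAX): max(10, 15, 10) = 15
H (MAX): max(1, 13) = 13
E (MIN): min(10, 15, 13) = 10
Root (MAX): max(12, 10) = 12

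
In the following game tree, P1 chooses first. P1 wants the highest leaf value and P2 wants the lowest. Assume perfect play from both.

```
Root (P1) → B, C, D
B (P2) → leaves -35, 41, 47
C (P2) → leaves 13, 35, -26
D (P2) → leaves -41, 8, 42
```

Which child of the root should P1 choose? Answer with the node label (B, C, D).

B (P2): min(-35, 41, 47) = -35
C (P2): min(13, 35, -26) = -26
D (P2): min(-41, 8, 42) = -41
Root (P1): max(-35, -26, -41) = -26
P1 picks the child with the highest value: C (value -26).

C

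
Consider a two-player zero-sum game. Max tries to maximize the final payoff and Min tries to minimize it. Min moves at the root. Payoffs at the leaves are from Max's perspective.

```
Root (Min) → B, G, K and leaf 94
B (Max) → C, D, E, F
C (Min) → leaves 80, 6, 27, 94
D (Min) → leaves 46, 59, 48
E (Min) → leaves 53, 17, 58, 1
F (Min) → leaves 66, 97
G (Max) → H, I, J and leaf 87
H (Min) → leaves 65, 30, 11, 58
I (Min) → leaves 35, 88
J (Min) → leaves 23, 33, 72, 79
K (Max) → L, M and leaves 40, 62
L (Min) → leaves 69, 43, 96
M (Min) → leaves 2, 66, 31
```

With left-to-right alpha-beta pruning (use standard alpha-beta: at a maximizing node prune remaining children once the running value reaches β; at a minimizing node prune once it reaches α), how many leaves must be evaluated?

C [α=-∞,β=+∞]: v=6
D [α=6,β=+∞]: v=46
E [α=46,β=+∞]: v=17 after child 2 ≤ α → α-cutoff, skip 2
F [α=46,β=+∞]: v=66
B [α=-∞,β=+∞]: v=66
H [α=-∞,β=66]: v=11
I [α=11,β=66]: v=35
J [α=35,β=66]: v=23 after child 1 ≤ α → α-cutoff, skip 3
G [α=-∞,β=66]: v=87
L [α=-∞,β=66]: v=43
M [α=43,β=66]: v=2 after child 1 ≤ α → α-cutoff, skip 2
K [α=-∞,β=66]: v=62
Root [α=-∞,β=+∞]: v=62
Leaves evaluated: 26 of 33.

26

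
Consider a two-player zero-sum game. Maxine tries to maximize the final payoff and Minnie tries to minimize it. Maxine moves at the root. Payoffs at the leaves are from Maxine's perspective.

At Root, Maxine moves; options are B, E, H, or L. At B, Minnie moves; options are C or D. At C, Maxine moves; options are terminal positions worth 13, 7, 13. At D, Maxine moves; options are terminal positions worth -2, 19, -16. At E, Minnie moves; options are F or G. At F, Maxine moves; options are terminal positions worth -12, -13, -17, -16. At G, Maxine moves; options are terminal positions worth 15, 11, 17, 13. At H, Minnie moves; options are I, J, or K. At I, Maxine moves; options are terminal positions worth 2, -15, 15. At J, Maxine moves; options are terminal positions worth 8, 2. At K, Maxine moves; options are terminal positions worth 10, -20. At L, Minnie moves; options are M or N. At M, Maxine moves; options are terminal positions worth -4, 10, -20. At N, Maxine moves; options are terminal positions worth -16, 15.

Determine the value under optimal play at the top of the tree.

13

C (Maxine): max(13, 7, 13) = 13
D (Maxine): max(-2, 19, -16) = 19
B (Minnie): min(13, 19) = 13
F (Maxine): max(-12, -13, -17, -16) = -12
G (Maxine): max(15, 11, 17, 13) = 17
E (Minnie): min(-12, 17) = -12
I (Maxine): max(2, -15, 15) = 15
J (Maxine): max(8, 2) = 8
K (Maxine): max(10, -20) = 10
H (Minnie): min(15, 8, 10) = 8
M (Maxine): max(-4, 10, -20) = 10
N (Maxine): max(-16, 15) = 15
L (Minnie): min(10, 15) = 10
Root (Maxine): max(13, -12, 8, 10) = 13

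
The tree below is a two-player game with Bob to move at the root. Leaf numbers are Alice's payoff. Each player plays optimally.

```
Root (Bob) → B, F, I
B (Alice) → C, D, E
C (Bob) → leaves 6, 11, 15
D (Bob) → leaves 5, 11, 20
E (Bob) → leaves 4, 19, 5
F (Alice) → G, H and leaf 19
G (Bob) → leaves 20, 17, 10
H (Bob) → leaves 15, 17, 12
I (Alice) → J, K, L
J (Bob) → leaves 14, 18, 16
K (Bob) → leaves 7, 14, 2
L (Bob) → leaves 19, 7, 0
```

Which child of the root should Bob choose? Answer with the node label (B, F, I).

C (Bob): min(6, 11, 15) = 6
D (Bob): min(5, 11, 20) = 5
E (Bob): min(4, 19, 5) = 4
B (Alice): max(6, 5, 4) = 6
G (Bob): min(20, 17, 10) = 10
H (Bob): min(15, 17, 12) = 12
F (Alice): max(10, 12, 19) = 19
J (Bob): min(14, 18, 16) = 14
K (Bob): min(7, 14, 2) = 2
L (Bob): min(19, 7, 0) = 0
I (Alice): max(14, 2, 0) = 14
Root (Bob): min(6, 19, 14) = 6
Bob picks the child with the lowest value: B (value 6).

B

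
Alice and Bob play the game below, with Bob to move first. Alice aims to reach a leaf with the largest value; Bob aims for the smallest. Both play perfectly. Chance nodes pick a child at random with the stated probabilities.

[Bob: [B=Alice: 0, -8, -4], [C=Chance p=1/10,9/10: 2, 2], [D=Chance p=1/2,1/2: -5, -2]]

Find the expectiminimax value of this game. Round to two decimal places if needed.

B (Alice): max(0, -8, -4) = 0
C (Chance): 1/10·2 + 9/10·2 = 2
D (Chance): 1/2·-5 + 1/2·-2 = -3.5
Root (Bob): min(0, 2, -3.5) = -3.5

-3.5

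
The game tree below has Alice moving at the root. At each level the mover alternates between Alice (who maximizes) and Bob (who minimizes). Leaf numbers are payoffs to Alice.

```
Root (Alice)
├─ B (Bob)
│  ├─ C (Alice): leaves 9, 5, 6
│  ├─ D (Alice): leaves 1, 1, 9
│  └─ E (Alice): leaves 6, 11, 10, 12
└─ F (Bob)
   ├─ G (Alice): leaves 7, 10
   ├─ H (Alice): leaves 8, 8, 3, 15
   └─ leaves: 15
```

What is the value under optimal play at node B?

9

C: max(9, 5, 6) = 9
D: max(1, 1, 9) = 9
E: max(6, 11, 10, 12) = 12
B: min(9, 9, 12) = 9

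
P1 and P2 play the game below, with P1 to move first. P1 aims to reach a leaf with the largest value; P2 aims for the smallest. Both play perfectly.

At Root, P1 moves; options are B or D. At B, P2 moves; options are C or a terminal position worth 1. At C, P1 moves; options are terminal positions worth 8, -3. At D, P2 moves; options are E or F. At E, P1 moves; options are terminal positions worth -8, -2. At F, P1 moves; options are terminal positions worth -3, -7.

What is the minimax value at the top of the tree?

1

C (P1): max(8, -3) = 8
B (P2): min(8, 1) = 1
E (P1): max(-8, -2) = -2
F (P1): max(-3, -7) = -3
D (P2): min(-2, -3) = -3
Root (P1): max(1, -3) = 1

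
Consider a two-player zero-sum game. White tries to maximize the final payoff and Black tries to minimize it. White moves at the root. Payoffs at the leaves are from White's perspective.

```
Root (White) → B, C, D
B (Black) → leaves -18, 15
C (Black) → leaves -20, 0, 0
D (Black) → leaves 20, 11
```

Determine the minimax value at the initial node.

B (Black): min(-18, 15) = -18
C (Black): min(-20, 0, 0) = -20
D (Black): min(20, 11) = 11
Root (White): max(-18, -20, 11) = 11

11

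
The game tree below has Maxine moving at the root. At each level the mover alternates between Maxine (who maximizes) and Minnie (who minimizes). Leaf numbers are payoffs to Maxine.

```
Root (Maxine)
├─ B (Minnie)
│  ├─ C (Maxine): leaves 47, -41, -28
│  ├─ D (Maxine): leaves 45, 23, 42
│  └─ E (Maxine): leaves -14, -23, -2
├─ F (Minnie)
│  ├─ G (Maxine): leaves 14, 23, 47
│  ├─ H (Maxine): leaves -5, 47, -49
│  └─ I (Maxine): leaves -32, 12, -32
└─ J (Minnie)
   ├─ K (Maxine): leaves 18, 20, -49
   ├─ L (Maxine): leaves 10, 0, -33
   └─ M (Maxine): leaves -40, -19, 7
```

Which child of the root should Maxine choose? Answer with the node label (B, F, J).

F

C (Maxine): max(47, -41, -28) = 47
D (Maxine): max(45, 23, 42) = 45
E (Maxine): max(-14, -23, -2) = -2
B (Minnie): min(47, 45, -2) = -2
G (Maxine): max(14, 23, 47) = 47
H (Maxine): max(-5, 47, -49) = 47
I (Maxine): max(-32, 12, -32) = 12
F (Minnie): min(47, 47, 12) = 12
K (Maxine): max(18, 20, -49) = 20
L (Maxine): max(10, 0, -33) = 10
M (Maxine): max(-40, -19, 7) = 7
J (Minnie): min(20, 10, 7) = 7
Root (Maxine): max(-2, 12, 7) = 12
Maxine picks the child with the highest value: F (value 12).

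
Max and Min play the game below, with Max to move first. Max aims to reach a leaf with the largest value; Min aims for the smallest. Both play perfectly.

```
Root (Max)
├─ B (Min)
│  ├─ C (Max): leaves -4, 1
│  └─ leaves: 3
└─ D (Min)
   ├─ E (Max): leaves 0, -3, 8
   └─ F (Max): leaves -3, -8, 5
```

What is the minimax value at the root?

C (Max): max(-4, 1) = 1
B (Min): min(1, 3) = 1
E (Max): max(0, -3, 8) = 8
F (Max): max(-3, -8, 5) = 5
D (Min): min(8, 5) = 5
Root (Max): max(1, 5) = 5

5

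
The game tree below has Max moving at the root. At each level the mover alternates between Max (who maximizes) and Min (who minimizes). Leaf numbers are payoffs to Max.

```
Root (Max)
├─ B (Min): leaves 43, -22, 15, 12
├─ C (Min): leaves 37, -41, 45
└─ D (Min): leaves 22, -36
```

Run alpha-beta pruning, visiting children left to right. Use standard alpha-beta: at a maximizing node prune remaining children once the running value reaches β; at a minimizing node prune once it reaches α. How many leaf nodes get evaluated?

8

B [α=-∞,β=+∞]: v=-22
C [α=-22,β=+∞]: v=-41 after child 2 ≤ α → α-cutoff, skip 1
D [α=-22,β=+∞]: v=-36
Root [α=-∞,β=+∞]: v=-22
Leaves evaluated: 8 of 9.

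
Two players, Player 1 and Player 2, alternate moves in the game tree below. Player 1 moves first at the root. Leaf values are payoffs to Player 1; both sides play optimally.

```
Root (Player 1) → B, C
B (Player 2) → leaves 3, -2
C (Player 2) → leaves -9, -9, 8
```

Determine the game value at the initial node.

B (Player 2): min(3, -2) = -2
C (Player 2): min(-9, -9, 8) = -9
Root (Player 1): max(-2, -9) = -2

-2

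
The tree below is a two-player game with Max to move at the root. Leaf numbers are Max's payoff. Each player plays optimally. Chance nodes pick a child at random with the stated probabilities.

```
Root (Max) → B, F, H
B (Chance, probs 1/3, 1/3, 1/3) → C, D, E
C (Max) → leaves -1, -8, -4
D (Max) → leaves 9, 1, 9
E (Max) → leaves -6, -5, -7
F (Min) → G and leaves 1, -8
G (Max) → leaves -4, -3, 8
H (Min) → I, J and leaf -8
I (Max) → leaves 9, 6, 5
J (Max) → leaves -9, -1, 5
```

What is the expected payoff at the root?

1

C (Max): max(-1, -8, -4) = -1
D (Max): max(9, 1, 9) = 9
E (Max): max(-6, -5, -7) = -5
B (Chance): 1/3·-1 + 1/3·9 + 1/3·-5 = 1
G (Max): max(-4, -3, 8) = 8
F (Min): min(8, 1, -8) = -8
I (Max): max(9, 6, 5) = 9
J (Max): max(-9, -1, 5) = 5
H (Min): min(9, 5, -8) = -8
Root (Max): max(1, -8, -8) = 1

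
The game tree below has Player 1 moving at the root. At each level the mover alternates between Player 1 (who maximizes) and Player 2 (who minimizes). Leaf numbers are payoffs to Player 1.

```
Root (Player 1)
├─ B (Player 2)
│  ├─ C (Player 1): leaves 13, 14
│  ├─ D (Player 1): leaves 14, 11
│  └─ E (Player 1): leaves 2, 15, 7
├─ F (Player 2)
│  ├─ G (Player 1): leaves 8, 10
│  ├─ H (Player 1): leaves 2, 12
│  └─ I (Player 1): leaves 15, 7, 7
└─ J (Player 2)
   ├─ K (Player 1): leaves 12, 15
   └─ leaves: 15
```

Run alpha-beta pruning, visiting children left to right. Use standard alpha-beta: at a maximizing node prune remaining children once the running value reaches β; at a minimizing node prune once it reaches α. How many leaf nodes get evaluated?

C [α=-∞,β=+∞]: v=14
D [α=-∞,β=14]: v=14 after child 1 ≥ β → β-cutoff, skip 1
E [α=-∞,β=14]: v=15 after child 2 ≥ β → β-cutoff, skip 1
B [α=-∞,β=+∞]: v=14
G [α=14,β=+∞]: v=10
F [α=14,β=+∞]: v=10 after child 1 ≤ α → α-cutoff, skip 2
K [α=14,β=+∞]: v=15
J [α=14,β=+∞]: v=15
Root [α=-∞,β=+∞]: v=15
Leaves evaluated: 10 of 17.

10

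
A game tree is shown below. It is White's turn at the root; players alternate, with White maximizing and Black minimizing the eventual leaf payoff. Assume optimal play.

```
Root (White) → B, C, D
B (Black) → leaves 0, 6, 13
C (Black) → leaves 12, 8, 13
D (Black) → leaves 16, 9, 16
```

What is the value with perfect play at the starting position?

B (Black): min(0, 6, 13) = 0
C (Black): min(12, 8, 13) = 8
D (Black): min(16, 9, 16) = 9
Root (White): max(0, 8, 9) = 9

9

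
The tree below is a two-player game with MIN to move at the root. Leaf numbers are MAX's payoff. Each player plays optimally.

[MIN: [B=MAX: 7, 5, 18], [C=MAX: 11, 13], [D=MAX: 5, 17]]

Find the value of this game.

13

B (MAX): max(7, 5, 18) = 18
C (MAX): max(11, 13) = 13
D (MAX): max(5, 17) = 17
Root (MIN): min(18, 13, 17) = 13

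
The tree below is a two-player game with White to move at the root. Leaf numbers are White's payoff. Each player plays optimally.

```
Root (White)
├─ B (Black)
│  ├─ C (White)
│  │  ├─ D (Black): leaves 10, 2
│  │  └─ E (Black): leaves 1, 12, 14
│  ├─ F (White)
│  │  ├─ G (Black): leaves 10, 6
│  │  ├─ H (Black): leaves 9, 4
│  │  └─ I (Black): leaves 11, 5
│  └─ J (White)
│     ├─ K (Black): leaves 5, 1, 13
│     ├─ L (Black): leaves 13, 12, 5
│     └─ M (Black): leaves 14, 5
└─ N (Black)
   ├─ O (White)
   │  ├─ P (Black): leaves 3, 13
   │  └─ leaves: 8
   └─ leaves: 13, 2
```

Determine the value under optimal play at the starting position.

D (Black): min(10, 2) = 2
E (Black): min(1, 12, 14) = 1
C (White): max(2, 1) = 2
G (Black): min(10, 6) = 6
H (Black): min(9, 4) = 4
I (Black): min(11, 5) = 5
F (White): max(6, 4, 5) = 6
K (Black): min(5, 1, 13) = 1
L (Black): min(13, 12, 5) = 5
M (Black): min(14, 5) = 5
J (White): max(1, 5, 5) = 5
B (Black): min(2, 6, 5) = 2
P (Black): min(3, 13) = 3
O (White): max(3, 8) = 8
N (Black): min(8, 13, 2) = 2
Root (White): max(2, 2) = 2

2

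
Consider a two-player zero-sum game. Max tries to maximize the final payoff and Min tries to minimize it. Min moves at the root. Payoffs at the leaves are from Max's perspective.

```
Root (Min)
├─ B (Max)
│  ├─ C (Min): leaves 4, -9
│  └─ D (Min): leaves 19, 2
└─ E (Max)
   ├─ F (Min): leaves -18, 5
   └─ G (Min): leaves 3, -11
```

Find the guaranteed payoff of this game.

-11

C (Min): min(4, -9) = -9
D (Min): min(19, 2) = 2
B (Max): max(-9, 2) = 2
F (Min): min(-18, 5) = -18
G (Min): min(3, -11) = -11
E (Max): max(-18, -11) = -11
Root (Min): min(2, -11) = -11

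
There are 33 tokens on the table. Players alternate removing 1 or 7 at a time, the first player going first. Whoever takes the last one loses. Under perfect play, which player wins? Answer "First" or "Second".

Positions where the player to move wins (W) vs loses (L):
i:   0  1  2  3  4  5  6  7  8  9 10 11 12 13 14 15 16 17 18 19 20 21 22 23 24 25 26 27 28 29 30 31 32 33
     W  L  W  L  W  L  W  L  W  L  W  L  W  L  W  L  W  L  W  L  W  L  W  L  W  L  W  L  W  L  W  L  W  L
Position 33 is L, so the second player wins.

Second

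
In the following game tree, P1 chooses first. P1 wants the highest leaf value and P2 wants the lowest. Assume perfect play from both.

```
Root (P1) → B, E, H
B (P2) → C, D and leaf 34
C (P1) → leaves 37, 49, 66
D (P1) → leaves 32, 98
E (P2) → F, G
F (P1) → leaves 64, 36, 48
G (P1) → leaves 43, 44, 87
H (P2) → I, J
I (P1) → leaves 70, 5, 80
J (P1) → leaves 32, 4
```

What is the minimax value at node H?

32

I: max(70, 5, 80) = 80
J: max(32, 4) = 32
H: min(80, 32) = 32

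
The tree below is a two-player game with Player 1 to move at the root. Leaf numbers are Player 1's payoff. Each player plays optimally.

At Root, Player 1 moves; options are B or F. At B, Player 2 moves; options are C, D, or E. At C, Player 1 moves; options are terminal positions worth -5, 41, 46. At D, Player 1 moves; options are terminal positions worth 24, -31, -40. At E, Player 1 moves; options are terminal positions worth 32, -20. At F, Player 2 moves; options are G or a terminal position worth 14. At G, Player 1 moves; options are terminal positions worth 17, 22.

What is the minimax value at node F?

14

G: max(17, 22) = 22
F: min(22, 14) = 14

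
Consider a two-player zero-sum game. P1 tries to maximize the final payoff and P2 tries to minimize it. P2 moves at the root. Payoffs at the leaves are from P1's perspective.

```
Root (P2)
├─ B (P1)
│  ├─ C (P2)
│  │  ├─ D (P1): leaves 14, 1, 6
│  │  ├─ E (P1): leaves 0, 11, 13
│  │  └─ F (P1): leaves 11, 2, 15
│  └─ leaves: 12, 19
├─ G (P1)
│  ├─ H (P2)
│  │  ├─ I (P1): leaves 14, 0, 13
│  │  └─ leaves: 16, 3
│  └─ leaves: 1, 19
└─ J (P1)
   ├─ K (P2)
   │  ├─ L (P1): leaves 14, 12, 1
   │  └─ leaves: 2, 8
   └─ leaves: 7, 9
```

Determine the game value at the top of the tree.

D (P1): max(14, 1, 6) = 14
E (P1): max(0, 11, 13) = 13
F (P1): max(11, 2, 15) = 15
C (P2): min(14, 13, 15) = 13
B (P1): max(13, 12, 19) = 19
I (P1): max(14, 0, 13) = 14
H (P2): min(14, 16, 3) = 3
G (P1): max(3, 1, 19) = 19
L (P1): max(14, 12, 1) = 14
K (P2): min(14, 2, 8) = 2
J (P1): max(2, 7, 9) = 9
Root (P2): min(19, 19, 9) = 9

9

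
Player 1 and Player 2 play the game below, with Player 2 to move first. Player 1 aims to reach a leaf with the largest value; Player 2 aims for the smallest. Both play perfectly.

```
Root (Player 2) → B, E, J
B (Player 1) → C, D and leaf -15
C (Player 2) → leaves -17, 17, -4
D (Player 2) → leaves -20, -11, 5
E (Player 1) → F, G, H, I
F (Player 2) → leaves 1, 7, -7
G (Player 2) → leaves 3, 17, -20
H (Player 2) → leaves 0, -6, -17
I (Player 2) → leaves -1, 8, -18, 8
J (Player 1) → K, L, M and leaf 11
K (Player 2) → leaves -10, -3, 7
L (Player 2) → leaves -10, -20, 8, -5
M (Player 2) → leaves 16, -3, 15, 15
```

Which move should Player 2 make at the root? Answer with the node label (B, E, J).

B

C (Player 2): min(-17, 17, -4) = -17
D (Player 2): min(-20, -11, 5) = -20
B (Player 1): max(-17, -20, -15) = -15
F (Player 2): min(1, 7, -7) = -7
G (Player 2): min(3, 17, -20) = -20
H (Player 2): min(0, -6, -17) = -17
I (Player 2): min(-1, 8, -18, 8) = -18
E (Player 1): max(-7, -20, -17, -18) = -7
K (Player 2): min(-10, -3, 7) = -10
L (Player 2): min(-10, -20, 8, -5) = -20
M (Player 2): min(16, -3, 15, 15) = -3
J (Player 1): max(-10, -20, -3, 11) = 11
Root (Player 2): min(-15, -7, 11) = -15
Player 2 picks the child with the lowest value: B (value -15).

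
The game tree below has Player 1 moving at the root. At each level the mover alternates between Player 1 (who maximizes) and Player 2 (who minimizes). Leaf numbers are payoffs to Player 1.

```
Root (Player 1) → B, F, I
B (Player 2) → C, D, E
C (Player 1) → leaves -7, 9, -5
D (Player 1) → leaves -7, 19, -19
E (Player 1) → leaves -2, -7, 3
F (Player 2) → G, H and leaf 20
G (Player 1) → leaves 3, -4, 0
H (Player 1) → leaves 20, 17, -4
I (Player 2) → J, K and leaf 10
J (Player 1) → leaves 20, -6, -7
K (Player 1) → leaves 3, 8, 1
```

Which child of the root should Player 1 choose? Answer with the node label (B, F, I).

C (Player 1): max(-7, 9, -5) = 9
D (Player 1): max(-7, 19, -19) = 19
E (Player 1): max(-2, -7, 3) = 3
B (Player 2): min(9, 19, 3) = 3
G (Player 1): max(3, -4, 0) = 3
H (Player 1): max(20, 17, -4) = 20
F (Player 2): min(3, 20, 20) = 3
J (Player 1): max(20, -6, -7) = 20
K (Player 1): max(3, 8, 1) = 8
I (Player 2): min(20, 8, 10) = 8
Root (Player 1): max(3, 3, 8) = 8
Player 1 picks the child with the highest value: I (value 8).

I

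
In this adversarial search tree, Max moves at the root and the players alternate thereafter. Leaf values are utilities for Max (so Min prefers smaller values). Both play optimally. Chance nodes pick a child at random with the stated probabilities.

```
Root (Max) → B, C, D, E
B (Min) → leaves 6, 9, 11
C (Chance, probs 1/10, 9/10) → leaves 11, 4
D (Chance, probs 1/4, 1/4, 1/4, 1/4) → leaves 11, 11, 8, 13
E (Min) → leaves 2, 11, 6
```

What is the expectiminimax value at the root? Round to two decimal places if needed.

10.75

B (Min): min(6, 9, 11) = 6
C (Chance): 1/10·11 + 9/10·4 = 4.7
D (Chance): 1/4·11 + 1/4·11 + 1/4·8 + 1/4·13 = 10.75
E (Min): min(2, 11, 6) = 2
Root (Max): max(6, 4.7, 10.75, 2) = 10.75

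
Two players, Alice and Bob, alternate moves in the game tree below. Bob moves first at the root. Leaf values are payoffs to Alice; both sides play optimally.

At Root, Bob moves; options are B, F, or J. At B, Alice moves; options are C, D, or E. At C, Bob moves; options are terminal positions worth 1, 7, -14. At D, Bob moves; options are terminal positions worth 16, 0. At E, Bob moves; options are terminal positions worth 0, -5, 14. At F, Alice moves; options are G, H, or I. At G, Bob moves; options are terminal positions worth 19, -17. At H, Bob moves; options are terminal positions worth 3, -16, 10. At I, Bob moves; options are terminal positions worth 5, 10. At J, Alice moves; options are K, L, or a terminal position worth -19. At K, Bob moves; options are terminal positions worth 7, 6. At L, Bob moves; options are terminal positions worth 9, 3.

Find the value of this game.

C (Bob): min(1, 7, -14) = -14
D (Bob): min(16, 0) = 0
E (Bob): min(0, -5, 14) = -5
B (Alice): max(-14, 0, -5) = 0
G (Bob): min(19, -17) = -17
H (Bob): min(3, -16, 10) = -16
I (Bob): min(5, 10) = 5
F (Alice): max(-17, -16, 5) = 5
K (Bob): min(7, 6) = 6
L (Bob): min(9, 3) = 3
J (Alice): max(6, 3, -19) = 6
Root (Bob): min(0, 5, 6) = 0

0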